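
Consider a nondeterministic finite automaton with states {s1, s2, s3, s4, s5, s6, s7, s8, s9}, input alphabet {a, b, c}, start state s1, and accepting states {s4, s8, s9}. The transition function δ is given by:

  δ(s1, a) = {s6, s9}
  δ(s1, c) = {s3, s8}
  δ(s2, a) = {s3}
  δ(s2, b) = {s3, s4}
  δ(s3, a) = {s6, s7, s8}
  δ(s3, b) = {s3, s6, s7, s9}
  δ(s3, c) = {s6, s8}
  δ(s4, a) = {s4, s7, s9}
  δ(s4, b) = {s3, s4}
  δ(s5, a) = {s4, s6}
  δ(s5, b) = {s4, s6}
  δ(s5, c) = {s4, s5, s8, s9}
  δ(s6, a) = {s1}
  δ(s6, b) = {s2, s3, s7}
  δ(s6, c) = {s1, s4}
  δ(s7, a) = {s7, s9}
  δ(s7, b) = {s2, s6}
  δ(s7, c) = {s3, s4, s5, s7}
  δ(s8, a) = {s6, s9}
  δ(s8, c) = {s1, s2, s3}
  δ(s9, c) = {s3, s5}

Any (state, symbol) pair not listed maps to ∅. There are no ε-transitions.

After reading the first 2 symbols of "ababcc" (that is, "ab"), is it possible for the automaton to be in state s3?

Yes

Start in {s1}.
Read 'a': s1→{s6, s9}; now {s6, s9}.
Read 'b': s6→{s2, s3, s7}, s9→∅; now {s2, s3, s7}.
State s3 is in {s2, s3, s7}.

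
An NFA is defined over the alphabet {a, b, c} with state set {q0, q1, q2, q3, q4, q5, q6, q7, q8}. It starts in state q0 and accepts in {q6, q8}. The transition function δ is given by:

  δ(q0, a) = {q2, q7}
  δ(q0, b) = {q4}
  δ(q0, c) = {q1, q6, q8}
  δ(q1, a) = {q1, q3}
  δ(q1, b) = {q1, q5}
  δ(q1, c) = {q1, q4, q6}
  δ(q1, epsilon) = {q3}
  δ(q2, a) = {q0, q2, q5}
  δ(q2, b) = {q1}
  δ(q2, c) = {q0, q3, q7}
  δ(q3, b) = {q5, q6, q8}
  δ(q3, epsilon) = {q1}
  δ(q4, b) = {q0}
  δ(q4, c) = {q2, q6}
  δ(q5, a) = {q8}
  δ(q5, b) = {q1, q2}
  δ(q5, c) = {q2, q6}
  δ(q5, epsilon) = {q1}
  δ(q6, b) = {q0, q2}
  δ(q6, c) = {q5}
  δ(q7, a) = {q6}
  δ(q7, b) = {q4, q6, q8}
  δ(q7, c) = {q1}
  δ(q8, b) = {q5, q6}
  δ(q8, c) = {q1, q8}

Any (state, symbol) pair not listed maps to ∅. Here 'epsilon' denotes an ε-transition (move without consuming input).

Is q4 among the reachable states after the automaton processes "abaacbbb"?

Start in {q0}.
Read 'a': {q0} → {q2, q7}.
Read 'b': {q2, q7} → {q1, q3, q4, q6, q8}.
Read 'a': {q1, q3, q4, q6, q8} → {q1, q3}.
Read 'a': {q1, q3} → {q1, q3}.
Read 'c': {q1, q3} → {q1, q3, q4, q6}.
Read 'b': {q1, q3, q4, q6} → {q0, q1, q2, q3, q5, q6, q8}.
Read 'b': {q0, q1, q2, q3, q5, q6, q8} → {q0, q1, q2, q3, q4, q5, q6, q8}.
Read 'b': {q0, q1, q2, q3, q4, q5, q6, q8} → {q0, q1, q2, q3, q4, q5, q6, q8}.
State q4 is in {q0, q1, q2, q3, q4, q5, q6, q8}.

Yes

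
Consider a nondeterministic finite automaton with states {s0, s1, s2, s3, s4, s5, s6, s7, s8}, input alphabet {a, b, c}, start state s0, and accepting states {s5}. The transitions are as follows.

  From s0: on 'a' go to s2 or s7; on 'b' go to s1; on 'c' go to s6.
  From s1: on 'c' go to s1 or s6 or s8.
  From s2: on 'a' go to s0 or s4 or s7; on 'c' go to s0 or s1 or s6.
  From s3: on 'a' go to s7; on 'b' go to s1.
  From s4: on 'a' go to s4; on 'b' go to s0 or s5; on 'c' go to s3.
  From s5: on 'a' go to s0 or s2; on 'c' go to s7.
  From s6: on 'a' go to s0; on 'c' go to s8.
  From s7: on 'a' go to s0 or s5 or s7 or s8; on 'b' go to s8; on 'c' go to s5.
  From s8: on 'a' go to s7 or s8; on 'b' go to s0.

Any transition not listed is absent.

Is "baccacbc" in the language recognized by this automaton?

No

Start in {s0}.
Read 'b': s0→{s1}; now {s1}.
Read 'a': s1→∅; now ∅.
The set is empty and remains empty for the remaining 6 symbols.
The final set ∅ contains no accepting state.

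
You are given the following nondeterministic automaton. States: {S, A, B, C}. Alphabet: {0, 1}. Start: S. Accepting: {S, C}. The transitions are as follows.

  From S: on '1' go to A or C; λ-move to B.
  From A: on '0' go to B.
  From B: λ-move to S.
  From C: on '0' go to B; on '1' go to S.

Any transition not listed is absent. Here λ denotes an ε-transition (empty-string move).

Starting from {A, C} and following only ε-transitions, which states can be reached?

{A, C}

Begin with {A, C}.
No ε-moves leave this set, so the closure equals the set itself.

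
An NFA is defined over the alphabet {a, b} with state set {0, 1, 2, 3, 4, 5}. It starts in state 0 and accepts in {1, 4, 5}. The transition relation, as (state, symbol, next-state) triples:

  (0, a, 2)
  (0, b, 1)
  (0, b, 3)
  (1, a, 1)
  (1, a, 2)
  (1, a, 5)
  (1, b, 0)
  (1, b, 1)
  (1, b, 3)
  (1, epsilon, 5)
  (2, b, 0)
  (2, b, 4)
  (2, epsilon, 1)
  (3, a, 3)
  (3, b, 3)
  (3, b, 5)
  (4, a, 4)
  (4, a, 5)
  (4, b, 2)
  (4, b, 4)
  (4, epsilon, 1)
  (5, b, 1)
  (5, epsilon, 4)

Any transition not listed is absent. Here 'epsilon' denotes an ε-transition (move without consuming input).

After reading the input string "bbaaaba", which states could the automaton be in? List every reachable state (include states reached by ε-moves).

Start in {0}.
Read 'b': {0} → {1, 3, 4, 5}.
Read 'b': {1, 3, 4, 5} → {0, 1, 2, 3, 4, 5}.
Read 'a': {0, 1, 2, 3, 4, 5} → {1, 2, 3, 4, 5}.
Read 'a': {1, 2, 3, 4, 5} → {1, 2, 3, 4, 5}.
Read 'a': {1, 2, 3, 4, 5} → {1, 2, 3, 4, 5}.
Read 'b': {1, 2, 3, 4, 5} → {0, 1, 2, 3, 4, 5}.
Read 'a': {0, 1, 2, 3, 4, 5} → {1, 2, 3, 4, 5}.

{1, 2, 3, 4, 5}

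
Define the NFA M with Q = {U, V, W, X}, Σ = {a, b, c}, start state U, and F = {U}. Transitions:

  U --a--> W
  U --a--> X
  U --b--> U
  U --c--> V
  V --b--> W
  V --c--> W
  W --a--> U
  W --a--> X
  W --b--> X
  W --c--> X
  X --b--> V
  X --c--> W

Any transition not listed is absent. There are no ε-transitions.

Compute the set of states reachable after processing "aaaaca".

{U, X}

Start in {U}.
Read 'a': U→{W, X}; now {W, X}.
Read 'a': W→{U, X}, X→∅; now {U, X}.
Read 'a': U→{W, X}, X→∅; now {W, X}.
Read 'a': W→{U, X}, X→∅; now {U, X}.
Read 'c': U→{V}, X→{W}; now {V, W}.
Read 'a': V→∅, W→{U, X}; now {U, X}.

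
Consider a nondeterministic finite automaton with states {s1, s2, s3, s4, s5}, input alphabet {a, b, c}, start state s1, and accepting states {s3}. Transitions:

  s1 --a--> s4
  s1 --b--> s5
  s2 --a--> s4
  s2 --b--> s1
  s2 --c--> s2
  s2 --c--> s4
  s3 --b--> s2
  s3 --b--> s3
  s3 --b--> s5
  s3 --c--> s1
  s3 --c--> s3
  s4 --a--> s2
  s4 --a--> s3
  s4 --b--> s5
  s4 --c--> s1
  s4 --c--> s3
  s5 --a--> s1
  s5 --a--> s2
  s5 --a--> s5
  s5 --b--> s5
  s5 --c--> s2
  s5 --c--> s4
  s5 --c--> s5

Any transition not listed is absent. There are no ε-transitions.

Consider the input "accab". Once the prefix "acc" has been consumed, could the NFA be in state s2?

Start in {s1}.
Read 'a': {s1} → {s4}.
Read 'c': {s4} → {s1, s3}.
Read 'c': {s1, s3} → {s1, s3}.
State s2 is not in {s1, s3}.

No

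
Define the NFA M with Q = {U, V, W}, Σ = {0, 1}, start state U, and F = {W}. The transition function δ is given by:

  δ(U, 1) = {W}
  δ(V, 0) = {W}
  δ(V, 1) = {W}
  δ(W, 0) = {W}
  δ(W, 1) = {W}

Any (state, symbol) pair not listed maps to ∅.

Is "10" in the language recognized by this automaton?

Start in {U}.
Read '1': {U} → {W}.
Read '0': {W} → {W}.
The final set {W} contains the accepting state W.

Yes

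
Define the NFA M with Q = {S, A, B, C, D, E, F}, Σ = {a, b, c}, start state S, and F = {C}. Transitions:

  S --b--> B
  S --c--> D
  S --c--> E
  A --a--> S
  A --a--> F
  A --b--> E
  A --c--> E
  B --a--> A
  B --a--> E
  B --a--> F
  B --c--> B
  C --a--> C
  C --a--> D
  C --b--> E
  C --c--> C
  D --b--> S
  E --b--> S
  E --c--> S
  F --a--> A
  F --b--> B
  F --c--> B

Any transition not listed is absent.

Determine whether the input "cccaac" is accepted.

Start in {S}.
Read 'c': S→{D, E}; now {D, E}.
Read 'c': D→∅, E→{S}; now {S}.
Read 'c': S→{D, E}; now {D, E}.
Read 'a': D→∅, E→∅; now ∅.
The set is empty and remains empty for the remaining 2 symbols.
The final set ∅ contains no accepting state.

No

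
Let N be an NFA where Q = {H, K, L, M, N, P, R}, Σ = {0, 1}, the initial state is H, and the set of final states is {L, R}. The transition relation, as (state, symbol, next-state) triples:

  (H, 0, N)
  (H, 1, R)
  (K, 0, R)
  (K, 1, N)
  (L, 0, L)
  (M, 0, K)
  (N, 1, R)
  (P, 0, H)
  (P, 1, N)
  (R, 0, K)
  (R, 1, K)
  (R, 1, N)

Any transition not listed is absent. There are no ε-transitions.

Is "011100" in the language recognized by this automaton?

Yes

Start in {H}.
Read '0': H→{N}; now {N}.
Read '1': N→{R}; now {R}.
Read '1': R→{K, N}; now {K, N}.
Read '1': K→{N}, N→{R}; now {N, R}.
Read '0': N→∅, R→{K}; now {K}.
Read '0': K→{R}; now {R}.
The final set {R} contains the accepting state R.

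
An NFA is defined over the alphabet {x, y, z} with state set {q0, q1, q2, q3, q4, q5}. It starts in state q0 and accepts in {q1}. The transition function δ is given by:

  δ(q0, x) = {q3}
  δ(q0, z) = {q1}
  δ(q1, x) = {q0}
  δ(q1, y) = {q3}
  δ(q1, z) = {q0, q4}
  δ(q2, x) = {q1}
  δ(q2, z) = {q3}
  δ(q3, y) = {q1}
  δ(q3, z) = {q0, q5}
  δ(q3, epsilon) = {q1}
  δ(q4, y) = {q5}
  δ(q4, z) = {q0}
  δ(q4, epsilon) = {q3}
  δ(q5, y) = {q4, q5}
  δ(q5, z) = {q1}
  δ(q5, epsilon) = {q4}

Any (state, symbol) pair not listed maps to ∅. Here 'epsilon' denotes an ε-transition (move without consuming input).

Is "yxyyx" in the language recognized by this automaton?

No

Start in {q0}.
Read 'y': q0→∅; now ∅.
The set is empty and remains empty for the remaining 4 symbols.
The final set ∅ contains no accepting state.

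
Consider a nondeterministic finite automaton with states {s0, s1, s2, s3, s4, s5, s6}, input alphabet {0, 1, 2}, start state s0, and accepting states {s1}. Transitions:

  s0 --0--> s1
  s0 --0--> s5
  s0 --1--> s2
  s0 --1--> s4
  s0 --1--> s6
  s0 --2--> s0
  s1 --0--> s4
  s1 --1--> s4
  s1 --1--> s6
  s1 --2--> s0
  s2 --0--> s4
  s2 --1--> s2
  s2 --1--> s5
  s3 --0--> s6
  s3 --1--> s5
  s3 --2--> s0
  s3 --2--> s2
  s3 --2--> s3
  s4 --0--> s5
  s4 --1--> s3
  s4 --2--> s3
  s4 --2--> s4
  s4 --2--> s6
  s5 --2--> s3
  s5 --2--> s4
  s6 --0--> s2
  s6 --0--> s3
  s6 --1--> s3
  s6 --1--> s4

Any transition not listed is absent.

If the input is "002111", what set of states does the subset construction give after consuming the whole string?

{s5}

Start in {s0}.
Read '0': s0→{s1, s5}; now {s1, s5}.
Read '0': s1→{s4}, s5→∅; now {s4}.
Read '2': s4→{s3, s4, s6}; now {s3, s4, s6}.
Read '1': s3→{s5}, s4→{s3}, s6→{s3, s4}; now {s3, s4, s5}.
Read '1': s3→{s5}, s4→{s3}, s5→∅; now {s3, s5}.
Read '1': s3→{s5}, s5→∅; now {s5}.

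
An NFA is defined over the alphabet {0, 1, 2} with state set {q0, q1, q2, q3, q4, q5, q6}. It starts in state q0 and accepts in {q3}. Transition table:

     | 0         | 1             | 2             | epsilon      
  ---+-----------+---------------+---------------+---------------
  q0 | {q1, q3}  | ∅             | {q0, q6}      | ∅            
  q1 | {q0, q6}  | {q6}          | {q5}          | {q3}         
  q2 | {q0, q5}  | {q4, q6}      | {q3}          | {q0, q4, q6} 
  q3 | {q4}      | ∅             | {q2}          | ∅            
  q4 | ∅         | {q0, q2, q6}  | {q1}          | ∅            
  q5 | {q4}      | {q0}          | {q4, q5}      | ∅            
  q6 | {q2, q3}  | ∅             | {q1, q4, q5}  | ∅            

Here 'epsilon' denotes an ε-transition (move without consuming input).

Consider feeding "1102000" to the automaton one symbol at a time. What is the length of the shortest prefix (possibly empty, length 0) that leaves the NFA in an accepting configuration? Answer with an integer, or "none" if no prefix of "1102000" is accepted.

Start in {q0}.
Read '1': {q0} → ∅.
The set is empty and remains empty for the remaining 6 symbols.
No reachable set along the way intersects F.

none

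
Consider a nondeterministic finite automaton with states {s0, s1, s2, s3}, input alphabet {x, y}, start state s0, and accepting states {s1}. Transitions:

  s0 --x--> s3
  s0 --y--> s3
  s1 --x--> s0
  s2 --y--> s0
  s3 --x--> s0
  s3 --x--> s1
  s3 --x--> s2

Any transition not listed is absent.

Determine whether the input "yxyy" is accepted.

No

Start in {s0}.
Read 'y': {s0} → {s3}.
Read 'x': {s3} → {s0, s1, s2}.
Read 'y': {s0, s1, s2} → {s0, s3}.
Read 'y': {s0, s3} → {s3}.
The final set {s3} contains no accepting state.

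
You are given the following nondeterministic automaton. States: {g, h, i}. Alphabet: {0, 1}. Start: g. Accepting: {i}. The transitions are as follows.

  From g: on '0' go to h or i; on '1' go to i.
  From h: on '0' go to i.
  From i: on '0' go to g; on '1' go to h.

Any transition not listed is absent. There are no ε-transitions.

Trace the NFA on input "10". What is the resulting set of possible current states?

Start in {g}.
Read '1': {g} → {i}.
Read '0': {i} → {g}.

{g}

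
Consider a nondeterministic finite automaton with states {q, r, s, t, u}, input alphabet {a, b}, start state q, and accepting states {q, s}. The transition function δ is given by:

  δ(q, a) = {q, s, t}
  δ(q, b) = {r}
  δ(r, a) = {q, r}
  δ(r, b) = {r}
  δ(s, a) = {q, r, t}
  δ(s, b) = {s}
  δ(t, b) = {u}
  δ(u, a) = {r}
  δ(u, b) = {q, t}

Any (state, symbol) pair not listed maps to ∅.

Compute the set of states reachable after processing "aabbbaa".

Start in {q}.
Read 'a': q→{q, s, t}; now {q, s, t}.
Read 'a': q→{q, s, t}, s→{q, r, t}, t→∅; now {q, r, s, t}.
Read 'b': q→{r}, r→{r}, s→{s}, t→{u}; now {r, s, u}.
Read 'b': r→{r}, s→{s}, u→{q, t}; now {q, r, s, t}.
Read 'b': q→{r}, r→{r}, s→{s}, t→{u}; now {r, s, u}.
Read 'a': r→{q, r}, s→{q, r, t}, u→{r}; now {q, r, t}.
Read 'a': q→{q, s, t}, r→{q, r}, t→∅; now {q, r, s, t}.

{q, r, s, t}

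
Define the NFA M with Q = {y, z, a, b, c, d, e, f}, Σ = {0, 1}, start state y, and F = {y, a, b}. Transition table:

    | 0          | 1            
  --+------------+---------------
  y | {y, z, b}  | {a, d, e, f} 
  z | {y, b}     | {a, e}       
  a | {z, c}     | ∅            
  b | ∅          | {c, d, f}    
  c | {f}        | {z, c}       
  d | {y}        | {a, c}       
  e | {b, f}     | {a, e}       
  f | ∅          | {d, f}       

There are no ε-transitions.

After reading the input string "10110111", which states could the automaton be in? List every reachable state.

{z, a, c, d, e, f}

Start in {y}.
Read '1': {y} → {a, d, e, f}.
Read '0': {a, d, e, f} → {y, z, b, c, f}.
Read '1': {y, z, b, c, f} → {z, a, c, d, e, f}.
Read '1': {z, a, c, d, e, f} → {z, a, c, d, e, f}.
Read '0': {z, a, c, d, e, f} → {y, z, b, c, f}.
Read '1': {y, z, b, c, f} → {z, a, c, d, e, f}.
Read '1': {z, a, c, d, e, f} → {z, a, c, d, e, f}.
Read '1': {z, a, c, d, e, f} → {z, a, c, d, e, f}.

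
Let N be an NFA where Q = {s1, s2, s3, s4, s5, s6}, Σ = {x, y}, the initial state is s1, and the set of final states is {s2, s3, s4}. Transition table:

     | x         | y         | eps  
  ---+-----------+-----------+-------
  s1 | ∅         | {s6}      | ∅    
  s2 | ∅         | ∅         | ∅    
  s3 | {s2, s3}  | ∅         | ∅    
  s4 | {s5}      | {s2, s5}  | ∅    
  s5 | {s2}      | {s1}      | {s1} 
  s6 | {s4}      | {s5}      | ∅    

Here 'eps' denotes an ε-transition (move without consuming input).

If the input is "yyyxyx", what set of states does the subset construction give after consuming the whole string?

{s2}

Start in {s1}.
Read 'y': {s1} → {s6}.
Read 'y': {s6} → {s1, s5}.
Read 'y': {s1, s5} → {s1, s6}.
Read 'x': {s1, s6} → {s4}.
Read 'y': {s4} → {s1, s2, s5}.
Read 'x': {s1, s2, s5} → {s2}.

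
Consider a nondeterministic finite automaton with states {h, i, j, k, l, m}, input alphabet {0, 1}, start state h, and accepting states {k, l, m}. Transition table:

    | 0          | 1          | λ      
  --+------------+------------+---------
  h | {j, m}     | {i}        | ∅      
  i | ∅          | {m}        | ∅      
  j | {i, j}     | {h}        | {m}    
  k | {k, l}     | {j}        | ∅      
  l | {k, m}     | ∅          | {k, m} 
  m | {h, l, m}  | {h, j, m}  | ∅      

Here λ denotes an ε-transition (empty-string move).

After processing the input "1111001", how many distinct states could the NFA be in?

Start in {h}.
Read '1': {h} → {i}.
Read '1': {i} → {m}.
Read '1': {m} → {h, j, m}.
Read '1': {h, j, m} → {h, i, j, m}.
Read '0': {h, i, j, m} → {h, i, j, k, l, m}.
Read '0': {h, i, j, k, l, m} → {h, i, j, k, l, m}.
Read '1': {h, i, j, k, l, m} → {h, i, j, m}.
That set has 4 states.

4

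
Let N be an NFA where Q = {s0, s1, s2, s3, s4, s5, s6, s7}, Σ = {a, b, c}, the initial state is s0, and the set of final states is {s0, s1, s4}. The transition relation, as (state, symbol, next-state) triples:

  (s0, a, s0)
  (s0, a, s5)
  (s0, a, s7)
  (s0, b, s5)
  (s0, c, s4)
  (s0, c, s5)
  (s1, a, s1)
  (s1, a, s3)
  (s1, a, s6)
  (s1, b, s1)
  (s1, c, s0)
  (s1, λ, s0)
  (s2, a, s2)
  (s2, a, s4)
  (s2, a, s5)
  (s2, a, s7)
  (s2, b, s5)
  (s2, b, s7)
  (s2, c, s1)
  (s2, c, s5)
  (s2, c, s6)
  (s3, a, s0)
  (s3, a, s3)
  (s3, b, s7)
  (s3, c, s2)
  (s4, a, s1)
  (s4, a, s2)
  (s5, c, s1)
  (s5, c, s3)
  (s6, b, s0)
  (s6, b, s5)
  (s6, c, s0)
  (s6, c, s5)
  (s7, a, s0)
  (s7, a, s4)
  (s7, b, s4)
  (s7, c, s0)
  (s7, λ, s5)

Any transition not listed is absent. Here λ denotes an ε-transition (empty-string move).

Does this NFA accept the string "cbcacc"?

No

Start in {s0}.
Read 'c': s0→{s4, s5}; now {s4, s5}.
Read 'b': s4→∅, s5→∅; now ∅.
The set is empty and remains empty for the remaining 4 symbols.
The final set ∅ contains no accepting state.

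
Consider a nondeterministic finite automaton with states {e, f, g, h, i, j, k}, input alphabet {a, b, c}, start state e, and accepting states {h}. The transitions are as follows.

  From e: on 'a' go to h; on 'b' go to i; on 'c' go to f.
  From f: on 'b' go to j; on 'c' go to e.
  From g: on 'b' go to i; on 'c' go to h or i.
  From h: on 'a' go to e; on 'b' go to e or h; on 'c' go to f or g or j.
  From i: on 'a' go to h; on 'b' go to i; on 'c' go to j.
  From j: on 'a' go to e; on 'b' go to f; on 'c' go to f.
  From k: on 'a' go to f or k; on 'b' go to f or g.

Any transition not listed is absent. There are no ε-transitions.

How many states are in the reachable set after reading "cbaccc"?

1

Start in {e}.
Read 'c': {e} → {f}.
Read 'b': {f} → {j}.
Read 'a': {j} → {e}.
Read 'c': {e} → {f}.
Read 'c': {f} → {e}.
Read 'c': {e} → {f}.
That set has 1 state.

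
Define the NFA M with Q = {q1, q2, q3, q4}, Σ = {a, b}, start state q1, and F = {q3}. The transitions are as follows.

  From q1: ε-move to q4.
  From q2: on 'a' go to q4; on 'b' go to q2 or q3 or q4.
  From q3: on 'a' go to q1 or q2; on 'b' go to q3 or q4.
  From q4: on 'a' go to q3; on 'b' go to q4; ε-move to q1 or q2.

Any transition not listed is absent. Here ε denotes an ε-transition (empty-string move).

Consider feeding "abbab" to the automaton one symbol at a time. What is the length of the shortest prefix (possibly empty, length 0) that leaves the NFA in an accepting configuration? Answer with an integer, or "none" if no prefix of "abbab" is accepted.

1

Start: ε-closure({q1}) = {q1, q2, q4}.
Read 'a': q1→∅, q2→{q4}, q4→{q3}; union {q3, q4}; ε-closure = {q1, q2, q3, q4}.
None of the earlier sets intersect F, but {q1, q2, q3, q4} does.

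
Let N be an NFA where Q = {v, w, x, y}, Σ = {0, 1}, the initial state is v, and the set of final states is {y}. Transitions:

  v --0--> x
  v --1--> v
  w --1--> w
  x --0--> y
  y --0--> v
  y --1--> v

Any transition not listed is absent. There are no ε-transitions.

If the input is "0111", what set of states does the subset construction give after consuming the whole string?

∅

Start in {v}.
Read '0': {v} → {x}.
Read '1': {x} → ∅.
The set is empty and remains empty for the remaining 2 symbols.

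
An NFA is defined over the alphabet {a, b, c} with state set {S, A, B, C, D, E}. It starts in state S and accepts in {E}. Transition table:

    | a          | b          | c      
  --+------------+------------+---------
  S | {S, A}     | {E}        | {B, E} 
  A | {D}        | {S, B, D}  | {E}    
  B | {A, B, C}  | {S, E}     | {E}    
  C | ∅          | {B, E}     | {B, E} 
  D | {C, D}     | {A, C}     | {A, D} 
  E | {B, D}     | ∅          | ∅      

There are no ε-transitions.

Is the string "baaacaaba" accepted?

No

Start in {S}.
Read 'b': S→{E}; now {E}.
Read 'a': E→{B, D}; now {B, D}.
Read 'a': B→{A, B, C}, D→{C, D}; now {A, B, C, D}.
Read 'a': A→{D}, B→{A, B, C}, C→∅, D→{C, D}; now {A, B, C, D}.
Read 'c': A→{E}, B→{E}, C→{B, E}, D→{A, D}; now {A, B, D, E}.
Read 'a': A→{D}, B→{A, B, C}, D→{C, D}, E→{B, D}; now {A, B, C, D}.
Read 'a': A→{D}, B→{A, B, C}, C→∅, D→{C, D}; now {A, B, C, D}.
Read 'b': A→{S, B, D}, B→{S, E}, C→{B, E}, D→{A, C}; now {S, A, B, C, D, E}.
Read 'a': S→{S, A}, A→{D}, B→{A, B, C}, C→∅, D→{C, D}, E→{B, D}; now {S, A, B, C, D}.
The final set {S, A, B, C, D} contains no accepting state.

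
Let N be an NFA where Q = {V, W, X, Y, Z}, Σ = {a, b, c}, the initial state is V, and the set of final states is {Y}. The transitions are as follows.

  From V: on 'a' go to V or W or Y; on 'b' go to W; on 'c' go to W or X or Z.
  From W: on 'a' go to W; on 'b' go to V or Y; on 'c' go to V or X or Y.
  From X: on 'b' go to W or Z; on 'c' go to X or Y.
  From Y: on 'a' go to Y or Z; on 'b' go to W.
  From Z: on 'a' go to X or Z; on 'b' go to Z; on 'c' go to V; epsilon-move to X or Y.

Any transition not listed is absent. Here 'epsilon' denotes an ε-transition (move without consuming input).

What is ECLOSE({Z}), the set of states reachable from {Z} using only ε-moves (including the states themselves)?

{X, Y, Z}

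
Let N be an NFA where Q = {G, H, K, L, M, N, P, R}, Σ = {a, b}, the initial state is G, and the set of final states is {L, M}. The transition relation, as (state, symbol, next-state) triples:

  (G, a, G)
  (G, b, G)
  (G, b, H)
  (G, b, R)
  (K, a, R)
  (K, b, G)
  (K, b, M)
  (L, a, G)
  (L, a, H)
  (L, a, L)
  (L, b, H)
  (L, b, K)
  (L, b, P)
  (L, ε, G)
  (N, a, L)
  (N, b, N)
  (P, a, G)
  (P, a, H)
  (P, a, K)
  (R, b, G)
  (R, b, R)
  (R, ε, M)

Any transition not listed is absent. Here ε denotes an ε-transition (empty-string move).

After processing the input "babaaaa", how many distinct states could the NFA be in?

1

Start in {G}.
Read 'b': G→{G, H, R}; union {G, H, R}; ε-closure = {G, H, M, R}.
Read 'a': G→{G}, H→∅, M→∅, R→∅; now {G}.
Read 'b': G→{G, H, R}; union {G, H, R}; ε-closure = {G, H, M, R}.
Read 'a': G→{G}, H→∅, M→∅, R→∅; now {G}.
Read 'a': G→{G}; now {G}.
Read 'a': G→{G}; now {G}.
Read 'a': G→{G}; now {G}.
That set has 1 state.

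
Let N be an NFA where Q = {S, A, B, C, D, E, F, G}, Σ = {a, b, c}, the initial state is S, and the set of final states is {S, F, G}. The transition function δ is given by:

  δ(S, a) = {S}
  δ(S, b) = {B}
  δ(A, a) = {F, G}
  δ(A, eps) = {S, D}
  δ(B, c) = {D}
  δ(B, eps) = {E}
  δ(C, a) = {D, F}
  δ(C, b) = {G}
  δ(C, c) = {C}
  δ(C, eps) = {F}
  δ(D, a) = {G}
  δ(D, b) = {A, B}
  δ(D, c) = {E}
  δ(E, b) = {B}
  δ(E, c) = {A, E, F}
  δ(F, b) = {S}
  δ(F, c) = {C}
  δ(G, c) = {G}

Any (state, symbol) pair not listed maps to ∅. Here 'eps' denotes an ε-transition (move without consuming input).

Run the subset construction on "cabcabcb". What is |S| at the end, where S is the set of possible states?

Start in {S}.
Read 'c': S→∅; now ∅.
The set is empty and remains empty for the remaining 7 symbols.
That set has 0 states.

0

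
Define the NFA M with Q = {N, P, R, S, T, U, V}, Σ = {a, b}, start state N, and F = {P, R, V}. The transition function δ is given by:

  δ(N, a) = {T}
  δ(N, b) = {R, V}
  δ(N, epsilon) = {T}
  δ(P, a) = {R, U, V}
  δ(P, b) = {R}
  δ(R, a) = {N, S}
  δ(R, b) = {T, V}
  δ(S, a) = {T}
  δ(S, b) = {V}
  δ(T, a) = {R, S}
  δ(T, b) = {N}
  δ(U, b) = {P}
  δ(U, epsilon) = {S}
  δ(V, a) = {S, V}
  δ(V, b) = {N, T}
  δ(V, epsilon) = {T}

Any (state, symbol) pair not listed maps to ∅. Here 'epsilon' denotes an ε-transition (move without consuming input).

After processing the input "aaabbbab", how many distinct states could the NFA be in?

4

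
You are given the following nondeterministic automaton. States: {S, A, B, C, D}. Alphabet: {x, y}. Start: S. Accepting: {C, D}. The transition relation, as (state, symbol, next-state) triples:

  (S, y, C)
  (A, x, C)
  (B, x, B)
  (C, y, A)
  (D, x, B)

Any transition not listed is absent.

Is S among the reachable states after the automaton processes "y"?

Start in {S}.
Read 'y': {S} → {C}.
State S is not in {C}.

No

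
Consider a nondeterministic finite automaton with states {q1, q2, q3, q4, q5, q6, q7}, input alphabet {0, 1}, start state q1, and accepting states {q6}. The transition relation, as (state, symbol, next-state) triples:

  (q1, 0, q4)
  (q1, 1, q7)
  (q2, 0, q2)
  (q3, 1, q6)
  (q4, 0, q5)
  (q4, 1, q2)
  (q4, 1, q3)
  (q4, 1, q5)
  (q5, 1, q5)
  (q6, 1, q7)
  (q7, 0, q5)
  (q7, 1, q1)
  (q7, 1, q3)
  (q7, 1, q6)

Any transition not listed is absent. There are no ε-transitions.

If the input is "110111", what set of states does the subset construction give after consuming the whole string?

{q5, q7}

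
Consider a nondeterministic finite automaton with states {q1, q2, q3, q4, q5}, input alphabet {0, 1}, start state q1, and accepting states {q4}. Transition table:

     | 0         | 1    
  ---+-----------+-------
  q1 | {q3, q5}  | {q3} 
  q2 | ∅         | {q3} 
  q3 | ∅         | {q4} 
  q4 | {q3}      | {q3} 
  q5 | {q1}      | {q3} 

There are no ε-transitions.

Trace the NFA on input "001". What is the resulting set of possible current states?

{q3}

Start in {q1}.
Read '0': q1→{q3, q5}; now {q3, q5}.
Read '0': q3→∅, q5→{q1}; now {q1}.
Read '1': q1→{q3}; now {q3}.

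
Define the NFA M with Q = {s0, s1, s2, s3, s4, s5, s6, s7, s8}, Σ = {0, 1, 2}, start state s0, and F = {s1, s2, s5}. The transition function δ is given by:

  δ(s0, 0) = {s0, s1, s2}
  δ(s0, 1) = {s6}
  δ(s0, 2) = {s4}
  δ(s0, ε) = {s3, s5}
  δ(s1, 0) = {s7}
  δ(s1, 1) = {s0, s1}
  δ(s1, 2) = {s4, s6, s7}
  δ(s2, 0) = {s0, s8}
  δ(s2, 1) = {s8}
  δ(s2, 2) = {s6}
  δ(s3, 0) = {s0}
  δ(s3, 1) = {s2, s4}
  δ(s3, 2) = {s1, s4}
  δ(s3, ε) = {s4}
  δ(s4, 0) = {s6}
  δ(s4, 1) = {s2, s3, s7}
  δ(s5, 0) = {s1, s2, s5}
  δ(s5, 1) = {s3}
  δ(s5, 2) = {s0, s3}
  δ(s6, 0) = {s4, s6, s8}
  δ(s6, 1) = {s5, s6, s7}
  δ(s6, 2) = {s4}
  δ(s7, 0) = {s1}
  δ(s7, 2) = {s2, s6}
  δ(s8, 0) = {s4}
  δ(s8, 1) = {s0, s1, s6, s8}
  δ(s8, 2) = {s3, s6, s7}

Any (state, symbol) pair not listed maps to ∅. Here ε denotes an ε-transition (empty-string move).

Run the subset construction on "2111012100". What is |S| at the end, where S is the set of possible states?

Start: ε-closure({s0}) = {s0, s3, s4, s5}.
Read '2': s0→{s4}, s3→{s1, s4}, s4→∅, s5→{s0, s3}; union {s0, s1, s3, s4}; ε-closure = {s0, s1, s3, s4, s5}.
Read '1': s0→{s6}, s1→{s0, s1}, s3→{s2, s4}, s4→{s2, s3, s7}, s5→{s3}; union {s0, s1, s2, s3, s4, s6, s7}; ε-closure = {s0, s1, s2, s3, s4, s5, s6, s7}.
Read '1': s0→{s6}, s1→{s0, s1}, s2→{s8}, s3→{s2, s4}, s4→{s2, s3, s7}, s5→{s3}, s6→{s5, s6, s7}, s7→∅; now {s0, s1, s2, s3, s4, s5, s6, s7, s8}.
Read '1': s0→{s6}, s1→{s0, s1}, s2→{s8}, s3→{s2, s4}, s4→{s2, s3, s7}, s5→{s3}, s6→{s5, s6, s7}, s7→∅, s8→{s0, s1, s6, s8}; now {s0, s1, s2, s3, s4, s5, s6, s7, s8}.
Read '0': s0→{s0, s1, s2}, s1→{s7}, s2→{s0, s8}, s3→{s0}, s4→{s6}, s5→{s1, s2, s5}, s6→{s4, s6, s8}, s7→{s1}, s8→{s4}; union {s0, s1, s2, s4, s5, s6, s7, s8}; ε-closure = {s0, s1, s2, s3, s4, s5, s6, s7, s8}.
Read '1': s0→{s6}, s1→{s0, s1}, s2→{s8}, s3→{s2, s4}, s4→{s2, s3, s7}, s5→{s3}, s6→{s5, s6, s7}, s7→∅, s8→{s0, s1, s6, s8}; now {s0, s1, s2, s3, s4, s5, s6, s7, s8}.
Read '2': s0→{s4}, s1→{s4, s6, s7}, s2→{s6}, s3→{s1, s4}, s4→∅, s5→{s0, s3}, s6→{s4}, s7→{s2, s6}, s8→{s3, s6, s7}; union {s0, s1, s2, s3, s4, s6, s7}; ε-closure = {s0, s1, s2, s3, s4, s5, s6, s7}.
Read '1': s0→{s6}, s1→{s0, s1}, s2→{s8}, s3→{s2, s4}, s4→{s2, s3, s7}, s5→{s3}, s6→{s5, s6, s7}, s7→∅; now {s0, s1, s2, s3, s4, s5, s6, s7, s8}.
Read '0': s0→{s0, s1, s2}, s1→{s7}, s2→{s0, s8}, s3→{s0}, s4→{s6}, s5→{s1, s2, s5}, s6→{s4, s6, s8}, s7→{s1}, s8→{s4}; union {s0, s1, s2, s4, s5, s6, s7, s8}; ε-closure = {s0, s1, s2, s3, s4, s5, s6, s7, s8}.
Read '0': s0→{s0, s1, s2}, s1→{s7}, s2→{s0, s8}, s3→{s0}, s4→{s6}, s5→{s1, s2, s5}, s6→{s4, s6, s8}, s7→{s1}, s8→{s4}; union {s0, s1, s2, s4, s5, s6, s7, s8}; ε-closure = {s0, s1, s2, s3, s4, s5, s6, s7, s8}.
That set has 9 states.

9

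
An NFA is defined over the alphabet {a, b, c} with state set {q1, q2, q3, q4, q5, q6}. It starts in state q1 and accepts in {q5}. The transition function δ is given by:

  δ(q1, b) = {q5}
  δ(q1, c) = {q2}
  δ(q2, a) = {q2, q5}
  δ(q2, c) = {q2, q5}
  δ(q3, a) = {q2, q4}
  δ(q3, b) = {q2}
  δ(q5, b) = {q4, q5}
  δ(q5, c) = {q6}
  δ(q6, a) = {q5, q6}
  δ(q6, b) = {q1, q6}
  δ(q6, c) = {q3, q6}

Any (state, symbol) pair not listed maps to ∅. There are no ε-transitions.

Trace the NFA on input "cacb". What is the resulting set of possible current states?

Start in {q1}.
Read 'c': q1→{q2}; now {q2}.
Read 'a': q2→{q2, q5}; now {q2, q5}.
Read 'c': q2→{q2, q5}, q5→{q6}; now {q2, q5, q6}.
Read 'b': q2→∅, q5→{q4, q5}, q6→{q1, q6}; now {q1, q4, q5, q6}.

{q1, q4, q5, q6}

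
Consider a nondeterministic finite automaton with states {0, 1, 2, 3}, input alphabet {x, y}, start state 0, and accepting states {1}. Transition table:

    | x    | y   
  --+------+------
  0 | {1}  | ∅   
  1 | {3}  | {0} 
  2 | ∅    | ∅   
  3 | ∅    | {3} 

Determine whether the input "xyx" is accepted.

Yes

Start in {0}.
Read 'x': {0} → {1}.
Read 'y': {1} → {0}.
Read 'x': {0} → {1}.
The final set {1} contains the accepting state 1.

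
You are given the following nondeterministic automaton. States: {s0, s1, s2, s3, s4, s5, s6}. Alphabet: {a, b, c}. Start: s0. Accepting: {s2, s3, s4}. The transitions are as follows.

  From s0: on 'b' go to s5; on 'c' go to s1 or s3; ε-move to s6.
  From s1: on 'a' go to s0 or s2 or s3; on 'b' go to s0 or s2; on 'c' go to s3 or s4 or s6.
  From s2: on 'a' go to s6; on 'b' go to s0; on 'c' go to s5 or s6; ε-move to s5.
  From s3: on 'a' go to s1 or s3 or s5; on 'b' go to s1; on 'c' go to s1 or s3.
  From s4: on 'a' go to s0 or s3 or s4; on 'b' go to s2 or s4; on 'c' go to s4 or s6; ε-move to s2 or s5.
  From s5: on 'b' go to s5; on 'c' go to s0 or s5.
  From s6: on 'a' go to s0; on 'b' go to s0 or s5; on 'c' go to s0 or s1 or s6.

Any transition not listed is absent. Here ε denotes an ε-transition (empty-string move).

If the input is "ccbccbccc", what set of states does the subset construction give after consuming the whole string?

{s0, s1, s2, s3, s4, s5, s6}

Start: ε-closure({s0}) = {s0, s6}.
Read 'c': s0→{s1, s3}, s6→{s0, s1, s6}; now {s0, s1, s3, s6}.
Read 'c': s0→{s1, s3}, s1→{s3, s4, s6}, s3→{s1, s3}, s6→{s0, s1, s6}; union {s0, s1, s3, s4, s6}; ε-closure = {s0, s1, s2, s3, s4, s5, s6}.
Read 'b': s0→{s5}, s1→{s0, s2}, s2→{s0}, s3→{s1}, s4→{s2, s4}, s5→{s5}, s6→{s0, s5}; union {s0, s1, s2, s4, s5}; ε-closure = {s0, s1, s2, s4, s5, s6}.
Read 'c': s0→{s1, s3}, s1→{s3, s4, s6}, s2→{s5, s6}, s4→{s4, s6}, s5→{s0, s5}, s6→{s0, s1, s6}; union {s0, s1, s3, s4, s5, s6}; ε-closure = {s0, s1, s2, s3, s4, s5, s6}.
Read 'c': s0→{s1, s3}, s1→{s3, s4, s6}, s2→{s5, s6}, s3→{s1, s3}, s4→{s4, s6}, s5→{s0, s5}, s6→{s0, s1, s6}; union {s0, s1, s3, s4, s5, s6}; ε-closure = {s0, s1, s2, s3, s4, s5, s6}.
Read 'b': s0→{s5}, s1→{s0, s2}, s2→{s0}, s3→{s1}, s4→{s2, s4}, s5→{s5}, s6→{s0, s5}; union {s0, s1, s2, s4, s5}; ε-closure = {s0, s1, s2, s4, s5, s6}.
Read 'c': s0→{s1, s3}, s1→{s3, s4, s6}, s2→{s5, s6}, s4→{s4, s6}, s5→{s0, s5}, s6→{s0, s1, s6}; union {s0, s1, s3, s4, s5, s6}; ε-closure = {s0, s1, s2, s3, s4, s5, s6}.
Read 'c': s0→{s1, s3}, s1→{s3, s4, s6}, s2→{s5, s6}, s3→{s1, s3}, s4→{s4, s6}, s5→{s0, s5}, s6→{s0, s1, s6}; union {s0, s1, s3, s4, s5, s6}; ε-closure = {s0, s1, s2, s3, s4, s5, s6}.
Read 'c': s0→{s1, s3}, s1→{s3, s4, s6}, s2→{s5, s6}, s3→{s1, s3}, s4→{s4, s6}, s5→{s0, s5}, s6→{s0, s1, s6}; union {s0, s1, s3, s4, s5, s6}; ε-closure = {s0, s1, s2, s3, s4, s5, s6}.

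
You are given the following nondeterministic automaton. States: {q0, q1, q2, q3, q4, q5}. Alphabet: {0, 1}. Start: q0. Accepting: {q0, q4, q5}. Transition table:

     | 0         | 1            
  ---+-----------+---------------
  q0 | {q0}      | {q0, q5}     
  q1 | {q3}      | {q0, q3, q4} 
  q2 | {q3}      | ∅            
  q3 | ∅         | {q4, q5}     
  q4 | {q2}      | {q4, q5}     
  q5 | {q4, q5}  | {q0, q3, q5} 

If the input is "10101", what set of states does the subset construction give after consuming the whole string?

Start in {q0}.
Read '1': q0→{q0, q5}; now {q0, q5}.
Read '0': q0→{q0}, q5→{q4, q5}; now {q0, q4, q5}.
Read '1': q0→{q0, q5}, q4→{q4, q5}, q5→{q0, q3, q5}; now {q0, q3, q4, q5}.
Read '0': q0→{q0}, q3→∅, q4→{q2}, q5→{q4, q5}; now {q0, q2, q4, q5}.
Read '1': q0→{q0, q5}, q2→∅, q4→{q4, q5}, q5→{q0, q3, q5}; now {q0, q3, q4, q5}.

{q0, q3, q4, q5}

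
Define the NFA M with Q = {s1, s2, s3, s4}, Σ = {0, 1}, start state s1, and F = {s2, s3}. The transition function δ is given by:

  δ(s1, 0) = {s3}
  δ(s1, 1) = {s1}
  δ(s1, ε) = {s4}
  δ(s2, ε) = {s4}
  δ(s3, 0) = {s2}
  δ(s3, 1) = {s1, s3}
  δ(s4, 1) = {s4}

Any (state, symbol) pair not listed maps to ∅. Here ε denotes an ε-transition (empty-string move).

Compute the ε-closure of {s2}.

Begin with {s2}.
ε-move s2 → s4; add s4.

{s2, s4}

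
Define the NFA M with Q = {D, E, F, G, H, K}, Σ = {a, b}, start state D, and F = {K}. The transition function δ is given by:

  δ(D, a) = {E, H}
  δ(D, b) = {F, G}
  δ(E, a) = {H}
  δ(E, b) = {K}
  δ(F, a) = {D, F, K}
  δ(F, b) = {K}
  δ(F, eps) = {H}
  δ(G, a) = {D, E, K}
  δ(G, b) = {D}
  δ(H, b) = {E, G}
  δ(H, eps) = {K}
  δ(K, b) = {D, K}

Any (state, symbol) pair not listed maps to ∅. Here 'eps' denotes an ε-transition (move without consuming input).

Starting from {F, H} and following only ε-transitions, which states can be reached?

Begin with {F, H}.
ε-move H → K; add K.

{F, H, K}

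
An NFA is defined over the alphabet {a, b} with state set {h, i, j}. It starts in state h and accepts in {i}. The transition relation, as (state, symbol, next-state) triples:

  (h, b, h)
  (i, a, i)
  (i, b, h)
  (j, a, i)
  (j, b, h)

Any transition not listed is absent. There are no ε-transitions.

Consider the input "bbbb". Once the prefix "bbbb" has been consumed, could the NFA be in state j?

Start in {h}.
Read 'b': {h} → {h}.
Read 'b': {h} → {h}.
Read 'b': {h} → {h}.
Read 'b': {h} → {h}.
State j is not in {h}.

No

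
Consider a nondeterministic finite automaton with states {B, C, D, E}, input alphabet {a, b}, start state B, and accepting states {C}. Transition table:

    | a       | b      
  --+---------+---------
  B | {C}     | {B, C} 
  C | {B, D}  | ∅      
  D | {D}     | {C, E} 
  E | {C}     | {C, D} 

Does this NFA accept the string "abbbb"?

Start in {B}.
Read 'a': {B} → {C}.
Read 'b': {C} → ∅.
The set is empty and remains empty for the remaining 3 symbols.
The final set ∅ contains no accepting state.

No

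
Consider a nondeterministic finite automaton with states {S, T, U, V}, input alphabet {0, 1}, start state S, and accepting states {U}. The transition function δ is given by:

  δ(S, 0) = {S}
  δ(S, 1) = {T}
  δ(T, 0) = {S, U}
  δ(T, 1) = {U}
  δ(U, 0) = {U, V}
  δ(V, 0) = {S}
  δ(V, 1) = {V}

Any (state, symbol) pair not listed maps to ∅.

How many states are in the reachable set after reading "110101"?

1

Start in {S}.
Read '1': S→{T}; now {T}.
Read '1': T→{U}; now {U}.
Read '0': U→{U, V}; now {U, V}.
Read '1': U→∅, V→{V}; now {V}.
Read '0': V→{S}; now {S}.
Read '1': S→{T}; now {T}.
That set has 1 state.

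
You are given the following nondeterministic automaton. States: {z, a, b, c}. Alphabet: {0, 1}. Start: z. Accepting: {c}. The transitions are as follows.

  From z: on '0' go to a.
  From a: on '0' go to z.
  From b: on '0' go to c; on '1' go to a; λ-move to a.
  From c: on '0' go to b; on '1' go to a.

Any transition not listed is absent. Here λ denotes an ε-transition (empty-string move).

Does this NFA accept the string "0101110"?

Start in {z}.
Read '0': {z} → {a}.
Read '1': {a} → ∅.
The set is empty and remains empty for the remaining 5 symbols.
The final set ∅ contains no accepting state.

No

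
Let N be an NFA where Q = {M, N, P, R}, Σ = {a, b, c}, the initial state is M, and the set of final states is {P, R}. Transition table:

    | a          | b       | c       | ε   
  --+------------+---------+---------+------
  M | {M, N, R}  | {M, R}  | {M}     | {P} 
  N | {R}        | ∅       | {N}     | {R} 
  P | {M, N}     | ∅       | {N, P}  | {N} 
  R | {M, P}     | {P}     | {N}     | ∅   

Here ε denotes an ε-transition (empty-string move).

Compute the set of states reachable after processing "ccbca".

{M, N, P, R}

Start: ε-closure({M}) = {M, N, P, R}.
Read 'c': {M, N, P, R} → {M, N, P, R}.
Read 'c': {M, N, P, R} → {M, N, P, R}.
Read 'b': {M, N, P, R} → {M, N, P, R}.
Read 'c': {M, N, P, R} → {M, N, P, R}.
Read 'a': {M, N, P, R} → {M, N, P, R}.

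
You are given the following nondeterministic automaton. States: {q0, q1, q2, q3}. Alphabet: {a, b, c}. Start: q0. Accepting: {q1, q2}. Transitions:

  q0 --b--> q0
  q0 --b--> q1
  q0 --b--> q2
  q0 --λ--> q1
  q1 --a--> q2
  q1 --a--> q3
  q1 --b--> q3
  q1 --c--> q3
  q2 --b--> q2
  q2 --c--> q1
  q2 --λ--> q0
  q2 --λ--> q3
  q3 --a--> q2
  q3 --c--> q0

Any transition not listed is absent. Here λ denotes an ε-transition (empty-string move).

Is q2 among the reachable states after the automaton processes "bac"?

No

Start: ε-closure({q0}) = {q0, q1}.
Read 'b': {q0, q1} → {q0, q1, q2, q3}.
Read 'a': {q0, q1, q2, q3} → {q0, q1, q2, q3}.
Read 'c': {q0, q1, q2, q3} → {q0, q1, q3}.
State q2 is not in {q0, q1, q3}.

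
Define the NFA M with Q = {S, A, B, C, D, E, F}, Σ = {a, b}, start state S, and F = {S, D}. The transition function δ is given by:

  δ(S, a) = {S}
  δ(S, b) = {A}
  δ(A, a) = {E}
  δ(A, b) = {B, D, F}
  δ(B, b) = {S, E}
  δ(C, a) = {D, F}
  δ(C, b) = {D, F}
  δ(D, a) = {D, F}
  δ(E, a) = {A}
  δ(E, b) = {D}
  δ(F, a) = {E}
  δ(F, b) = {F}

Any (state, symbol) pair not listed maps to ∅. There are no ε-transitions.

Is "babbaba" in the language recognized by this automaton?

No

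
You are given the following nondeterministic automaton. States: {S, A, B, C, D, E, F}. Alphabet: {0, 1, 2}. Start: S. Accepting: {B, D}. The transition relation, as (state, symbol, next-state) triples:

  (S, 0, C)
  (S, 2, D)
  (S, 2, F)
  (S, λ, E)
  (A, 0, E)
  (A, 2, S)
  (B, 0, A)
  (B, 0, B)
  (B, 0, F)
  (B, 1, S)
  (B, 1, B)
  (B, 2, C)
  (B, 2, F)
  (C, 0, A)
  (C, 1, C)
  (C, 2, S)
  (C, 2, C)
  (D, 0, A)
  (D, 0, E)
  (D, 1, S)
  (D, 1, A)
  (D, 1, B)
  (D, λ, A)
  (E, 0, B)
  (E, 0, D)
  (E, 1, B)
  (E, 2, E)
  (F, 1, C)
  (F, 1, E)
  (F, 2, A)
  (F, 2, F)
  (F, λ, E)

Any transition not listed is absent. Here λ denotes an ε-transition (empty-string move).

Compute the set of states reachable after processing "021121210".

{A, B, C, D, E, F}

Start: ε-closure({S}) = {S, E}.
Read '0': {S, E} → {A, B, C, D}.
Read '2': {A, B, C, D} → {S, C, E, F}.
Read '1': {S, C, E, F} → {B, C, E}.
Read '1': {B, C, E} → {S, B, C, E}.
Read '2': {S, B, C, E} → {S, A, C, D, E, F}.
Read '1': {S, A, C, D, E, F} → {S, A, B, C, E}.
Read '2': {S, A, B, C, E} → {S, A, C, D, E, F}.
Read '1': {S, A, C, D, E, F} → {S, A, B, C, E}.
Read '0': {S, A, B, C, E} → {A, B, C, D, E, F}.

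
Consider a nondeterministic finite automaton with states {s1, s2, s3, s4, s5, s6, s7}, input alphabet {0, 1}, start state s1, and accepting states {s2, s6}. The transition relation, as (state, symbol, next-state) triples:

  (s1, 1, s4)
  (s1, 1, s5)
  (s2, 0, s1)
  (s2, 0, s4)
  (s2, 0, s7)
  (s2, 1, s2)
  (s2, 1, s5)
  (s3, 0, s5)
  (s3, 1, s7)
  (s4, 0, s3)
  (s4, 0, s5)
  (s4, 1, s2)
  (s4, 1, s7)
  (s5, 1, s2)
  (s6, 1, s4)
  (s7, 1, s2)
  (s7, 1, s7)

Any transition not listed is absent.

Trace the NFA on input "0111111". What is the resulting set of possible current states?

∅

Start in {s1}.
Read '0': s1→∅; now ∅.
The set is empty and remains empty for the remaining 6 symbols.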